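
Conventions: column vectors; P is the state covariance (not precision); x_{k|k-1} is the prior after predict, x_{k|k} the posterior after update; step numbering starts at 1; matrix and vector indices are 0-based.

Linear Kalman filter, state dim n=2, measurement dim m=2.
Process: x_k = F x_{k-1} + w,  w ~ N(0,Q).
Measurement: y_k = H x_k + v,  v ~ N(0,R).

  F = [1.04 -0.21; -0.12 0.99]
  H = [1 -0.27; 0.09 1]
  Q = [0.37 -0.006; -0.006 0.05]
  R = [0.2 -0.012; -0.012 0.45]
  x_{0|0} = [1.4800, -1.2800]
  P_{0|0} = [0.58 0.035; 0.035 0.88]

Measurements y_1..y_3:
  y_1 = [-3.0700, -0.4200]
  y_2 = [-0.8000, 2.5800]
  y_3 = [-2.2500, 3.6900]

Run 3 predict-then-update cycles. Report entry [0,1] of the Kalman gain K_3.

K[0,1] = 0.0781

step 1: x^-=[1.8080, -1.4448]  P^-=[1.0208 -0.2244; -0.2244 0.9125]  S=[1.4086 -0.3855; -0.3855 1.3304]  K=[0.8043 0.1334; -0.1637 0.6233]  nu=[-5.2681, 0.8621]  x^+=[-2.3140, -0.0452]  P^+=[0.1688 0.0352; 0.0352 0.2793]
step 2: x^-=[-2.3970, 0.2329]  P^-=[0.5495 -0.0480; -0.0480 0.3178]  S=[0.7986 -0.0952; -0.0952 0.7636]  K=[0.7152 0.0910; -0.1204 0.3955]  nu=[1.6599, 2.5628]  x^+=[-0.9766, 1.0466]  P^+=[0.1471 0.0191; 0.0191 0.1777]
step 3: x^-=[-1.2354, 1.1534]  P^-=[0.5286 -0.0411; -0.0411 0.2217]  S=[0.7669 -0.0644; -0.0644 0.6686]  K=[0.7102 0.0781; -0.1051 0.3160]  nu=[-0.7031, 2.6478]  x^+=[-1.5281, 2.0639]  P^+=[0.1448 0.0136; 0.0136 0.1422]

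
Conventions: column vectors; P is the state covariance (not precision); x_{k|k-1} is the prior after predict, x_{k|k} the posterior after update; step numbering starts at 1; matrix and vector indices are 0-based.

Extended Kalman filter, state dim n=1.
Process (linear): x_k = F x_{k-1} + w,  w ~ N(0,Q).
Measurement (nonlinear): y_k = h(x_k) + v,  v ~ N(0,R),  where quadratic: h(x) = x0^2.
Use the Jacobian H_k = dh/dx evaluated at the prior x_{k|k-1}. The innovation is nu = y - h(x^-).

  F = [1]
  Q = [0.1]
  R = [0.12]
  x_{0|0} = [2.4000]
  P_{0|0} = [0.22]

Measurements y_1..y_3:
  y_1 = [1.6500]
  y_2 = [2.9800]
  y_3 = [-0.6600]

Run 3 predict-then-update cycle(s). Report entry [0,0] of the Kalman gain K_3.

K[0,0] = 0.2668

step 1: x^-=[2.4000]  P^-=[0.3200]  H_jac=[4.8000]  S=[7.4928]  K=[0.2050]  nu=[-4.1100]  x^+=[1.5575]  P^+=[0.0051]
step 2: x^-=[1.5575]  P^-=[0.1051]  H_jac=[3.1149]  S=[1.1400]  K=[0.2872]  nu=[0.5543]  x^+=[1.7167]  P^+=[0.0111]
step 3: x^-=[1.7167]  P^-=[0.1111]  H_jac=[3.4334]  S=[1.4292]  K=[0.2668]  nu=[-3.6070]  x^+=[0.7543]  P^+=[0.0093]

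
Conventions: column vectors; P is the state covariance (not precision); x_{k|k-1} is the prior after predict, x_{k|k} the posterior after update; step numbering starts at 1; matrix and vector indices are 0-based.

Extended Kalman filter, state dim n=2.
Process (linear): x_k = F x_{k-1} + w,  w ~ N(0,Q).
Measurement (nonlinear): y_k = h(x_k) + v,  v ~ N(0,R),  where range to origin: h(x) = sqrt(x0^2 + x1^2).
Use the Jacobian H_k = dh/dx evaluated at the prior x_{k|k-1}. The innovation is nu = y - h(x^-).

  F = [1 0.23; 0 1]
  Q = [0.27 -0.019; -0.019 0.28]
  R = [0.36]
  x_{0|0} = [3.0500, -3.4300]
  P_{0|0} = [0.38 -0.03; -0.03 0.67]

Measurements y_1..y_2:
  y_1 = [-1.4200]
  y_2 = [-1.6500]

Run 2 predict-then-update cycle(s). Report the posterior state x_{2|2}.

step 1: x^-=[2.2611, -3.4300]  P^-=[0.6716 0.1051; 0.1051 0.9500]  H_jac=[0.5504 -0.8349]  S=[1.1291]  K=[0.2497; -0.6513]  nu=[-5.5282]  x^+=[0.8808, 0.1703]  P^+=[0.6013 0.2887; 0.2887 0.4711]
step 2: x^-=[0.9200, 0.1703]  P^-=[1.0290 0.3781; 0.3781 0.7511]  H_jac=[0.9833 0.1820]  S=[1.5151]  K=[0.7132; 0.3356]  nu=[-2.5856]  x^+=[-0.9241, -0.6974]  P^+=[0.2583 0.0154; 0.0154 0.5805]

x_post = [-0.9241, -0.6974]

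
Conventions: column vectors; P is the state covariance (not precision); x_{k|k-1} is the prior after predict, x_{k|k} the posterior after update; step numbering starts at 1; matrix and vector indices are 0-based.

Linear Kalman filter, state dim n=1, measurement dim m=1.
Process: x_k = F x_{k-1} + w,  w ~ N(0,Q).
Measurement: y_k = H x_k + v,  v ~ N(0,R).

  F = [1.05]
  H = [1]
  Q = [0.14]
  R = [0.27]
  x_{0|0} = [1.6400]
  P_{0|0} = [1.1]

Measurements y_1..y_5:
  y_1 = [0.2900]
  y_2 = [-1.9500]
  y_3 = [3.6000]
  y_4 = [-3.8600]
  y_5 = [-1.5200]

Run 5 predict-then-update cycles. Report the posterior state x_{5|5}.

x_post = [-1.4415]

step 1: x^-=[1.7220]  P^-=[1.3528]  S=[1.6228]  K=[0.8336]  nu=[-1.4320]  x^+=[0.5283]  P^+=[0.2251]
step 2: x^-=[0.5547]  P^-=[0.3881]  S=[0.6581]  K=[0.5898]  nu=[-2.5047]  x^+=[-0.9225]  P^+=[0.1592]
step 3: x^-=[-0.9686]  P^-=[0.3156]  S=[0.5856]  K=[0.5389]  nu=[4.5686]  x^+=[1.4934]  P^+=[0.1455]
step 4: x^-=[1.5681]  P^-=[0.3004]  S=[0.5704]  K=[0.5267]  nu=[-5.4281]  x^+=[-1.2907]  P^+=[0.1422]
step 5: x^-=[-1.3552]  P^-=[0.2968]  S=[0.5668]  K=[0.5236]  nu=[-0.1648]  x^+=[-1.4415]  P^+=[0.1414]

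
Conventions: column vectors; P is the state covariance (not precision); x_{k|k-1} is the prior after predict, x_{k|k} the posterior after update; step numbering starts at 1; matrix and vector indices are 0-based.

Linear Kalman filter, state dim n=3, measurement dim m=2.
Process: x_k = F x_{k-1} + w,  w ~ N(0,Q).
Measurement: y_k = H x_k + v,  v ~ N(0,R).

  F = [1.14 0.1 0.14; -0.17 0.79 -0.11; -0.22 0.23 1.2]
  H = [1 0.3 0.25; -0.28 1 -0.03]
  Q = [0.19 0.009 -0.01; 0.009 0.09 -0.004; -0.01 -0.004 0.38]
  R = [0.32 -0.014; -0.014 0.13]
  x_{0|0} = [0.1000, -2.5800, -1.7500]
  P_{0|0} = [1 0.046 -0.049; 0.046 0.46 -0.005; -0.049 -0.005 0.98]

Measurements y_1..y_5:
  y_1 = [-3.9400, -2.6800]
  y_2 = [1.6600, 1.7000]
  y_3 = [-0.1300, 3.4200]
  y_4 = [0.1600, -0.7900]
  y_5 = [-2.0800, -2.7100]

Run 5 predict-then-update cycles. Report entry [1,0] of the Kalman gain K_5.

K[1,0] = 0.0510

step 1: x^-=[-0.3890, -1.8627, -2.7154]  P^-=[1.5081 -0.1161 -0.1408; -0.1161 0.4045 -0.0180; -0.1408 -0.0180 1.8824]  S=[1.8394 -0.4256; -0.4256 0.7182]  K=[0.7066 -0.3250; 0.1639 0.7064; 0.1913 0.0646]  nu=[-2.3133, -1.0077]  x^+=[-1.6962, -2.9536, -3.2231]  P^+=[0.3184 0.0256 -0.3814; 0.0256 0.0953 -0.0464; -0.3814 -0.0464 1.8226]
step 2: x^-=[-2.6803, -1.6905, -4.1739]  P^-=[0.5232 0.0016 -0.2924; 0.0016 0.1677 -0.1950; -0.2924 -0.1950 3.1982]  S=[0.8837 -0.1504; -0.1504 0.3474]  K=[0.4785 -0.1845; 0.0954 0.5394; 0.4375 -0.4124]  nu=[5.8909, 2.5148]  x^+=[-0.3256, 0.2282, -2.6340]  P^+=[0.2825 0.0320 -0.5456; 0.0320 0.0740 -0.1250; -0.5456 -0.1250 2.9157]
step 3: x^-=[-0.7171, 0.5254, -3.0366]  P^-=[0.4446 0.0125 -0.3303; 0.0125 0.1724 -0.3890; -0.3303 -0.3890 4.8120]  S=[0.8649 -0.1722; -0.1722 0.3524]  K=[0.4046 -0.0921; 0.0706 0.5469; 0.6924 -0.9128]  nu=[1.1887, 2.6027]  x^+=[-0.4760, 2.0327, -4.5893]  P^+=[0.2872 0.0425 -0.6768; 0.0425 0.0760 -0.2013; -0.6768 -0.2013 3.8861]
step 4: x^-=[-0.9818, 2.1916, -4.9349]  P^-=[0.4282 0.0180 -0.3529; 0.0180 0.1910 -0.5655; -0.3529 -0.5655 6.2359]  S=[0.9047 -0.2079; -0.2079 0.3781]  K=[0.3735 -0.0363; 0.0575 0.5683; 0.8565 -1.2580]  nu=[1.7181, -3.4045]  x^+=[-0.2168, 0.3556, 0.8196]  P^+=[0.2959 0.0500 -0.7636; 0.0500 0.0795 -0.2536; -0.7636 -0.2536 4.5257]
step 5: x^-=[-0.0968, 0.2276, 1.1130]  P^-=[0.4246 0.0211 -0.3698; 0.0211 0.2050 -0.6832; -0.3698 -0.6832 7.1737]  S=[0.9367 -0.2335; -0.2335 0.3977]  K=[0.3597 -0.0068; 0.0510 0.5820; 0.9404 -1.4464]  nu=[-2.3297, -2.9313]  x^+=[-0.9149, -1.5972, 3.1622]  P^+=[0.3023 0.0543 -0.8135; 0.0543 0.0817 -0.2827; -0.8135 -0.2827 4.8779]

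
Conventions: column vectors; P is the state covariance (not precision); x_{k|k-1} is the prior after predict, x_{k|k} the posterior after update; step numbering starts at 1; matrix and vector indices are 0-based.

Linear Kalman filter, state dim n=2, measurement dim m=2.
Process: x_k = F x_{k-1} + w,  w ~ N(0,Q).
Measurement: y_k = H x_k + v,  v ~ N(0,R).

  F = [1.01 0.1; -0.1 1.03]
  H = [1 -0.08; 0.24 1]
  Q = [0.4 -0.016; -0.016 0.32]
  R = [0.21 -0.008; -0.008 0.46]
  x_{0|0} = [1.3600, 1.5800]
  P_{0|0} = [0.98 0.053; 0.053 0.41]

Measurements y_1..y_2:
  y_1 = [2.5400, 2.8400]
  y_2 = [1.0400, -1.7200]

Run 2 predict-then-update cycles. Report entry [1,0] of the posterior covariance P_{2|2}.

step 1: x^-=[1.5316, 1.4914]  P^-=[1.4145 -0.0181; -0.0181 0.7539]  S=[1.6322 0.2534; 0.2534 1.2866]  K=[0.8549 0.0814; -0.1429 0.6107]  nu=[1.1277, 0.9810]  x^+=[2.5755, 1.9294]  P^+=[0.1779 -0.0121; -0.0121 0.2850]
step 2: x^-=[2.7942, 1.7297]  P^-=[0.5819 -0.0171; -0.0171 0.6266]  S=[0.7986 0.0648; 0.0648 1.1119]  K=[0.7248 0.0680; -0.1302 0.5674]  nu=[-1.6158, -4.1203]  x^+=[1.3428, -0.3979]  P^+=[0.1508 -0.0107; -0.0107 0.2646]

P_post[1,0] = -0.0107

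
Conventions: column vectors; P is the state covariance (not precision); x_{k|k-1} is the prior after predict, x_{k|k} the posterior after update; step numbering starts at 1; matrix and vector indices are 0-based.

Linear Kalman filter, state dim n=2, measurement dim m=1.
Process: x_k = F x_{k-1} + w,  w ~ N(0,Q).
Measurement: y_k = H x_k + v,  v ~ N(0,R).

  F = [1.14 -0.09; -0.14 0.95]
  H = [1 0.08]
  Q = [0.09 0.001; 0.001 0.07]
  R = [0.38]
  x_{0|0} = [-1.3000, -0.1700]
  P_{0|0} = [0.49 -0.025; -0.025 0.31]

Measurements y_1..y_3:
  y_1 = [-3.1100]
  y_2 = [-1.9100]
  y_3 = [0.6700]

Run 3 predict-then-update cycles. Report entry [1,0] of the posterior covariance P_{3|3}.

step 1: x^-=[-1.4667, 0.0205]  P^-=[0.7344 -0.1311; -0.1311 0.3660]  S=[1.0958]  K=[0.6607; -0.0929]  nu=[-1.6449]  x^+=[-2.5534, 0.1733]  P^+=[0.2562 -0.0638; -0.0638 0.3566]
step 2: x^-=[-2.9265, 0.5222]  P^-=[0.4389 -0.1403; -0.1403 0.4138]  S=[0.7991]  K=[0.5352; -0.1342]  nu=[0.9748]  x^+=[-2.4048, 0.3914]  P^+=[0.2100 -0.0829; -0.0829 0.3994]
step 3: x^-=[-2.7768, 0.7085]  P^-=[0.3832 -0.1575; -0.1575 0.4567]  S=[0.7409]  K=[0.5002; -0.1633]  nu=[3.3901]  x^+=[-1.0811, 0.1549]  P^+=[0.1978 -0.0970; -0.0970 0.4369]

P_post[1,0] = -0.0970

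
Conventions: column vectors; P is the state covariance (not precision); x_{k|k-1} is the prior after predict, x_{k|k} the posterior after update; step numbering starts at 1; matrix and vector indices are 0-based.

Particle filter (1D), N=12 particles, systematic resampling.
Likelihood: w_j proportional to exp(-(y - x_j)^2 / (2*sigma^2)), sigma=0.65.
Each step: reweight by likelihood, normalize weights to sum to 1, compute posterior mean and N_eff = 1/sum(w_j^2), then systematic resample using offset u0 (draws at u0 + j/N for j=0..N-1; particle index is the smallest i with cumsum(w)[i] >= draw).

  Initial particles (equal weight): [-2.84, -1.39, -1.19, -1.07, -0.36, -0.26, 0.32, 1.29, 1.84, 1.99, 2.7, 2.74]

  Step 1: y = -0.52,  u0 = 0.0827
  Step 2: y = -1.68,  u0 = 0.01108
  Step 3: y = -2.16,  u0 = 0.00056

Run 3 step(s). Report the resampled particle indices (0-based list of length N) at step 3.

resampled_idx = [0, 0, 1, 1, 2, 3, 4, 4, 6, 7, 8, 9]

step 1: w=[0.0004, 0.1009, 0.1453, 0.1728, 0.2397, 0.2281, 0.1072, 0.0051, 0.0003, 0.0001, 0.0000, 0.0000]  mean=-0.6030  Neff=5.4898  idx=[1, 2, 3, 3, 3, 4, 4, 5, 5, 5, 6, 7]
step 2: w=[0.2193, 0.1823, 0.1559, 0.1559, 0.1559, 0.0308, 0.0308, 0.0223, 0.0223, 0.0223, 0.0021, 0.0000]  mean=-1.0612  Neff=6.3426  idx=[0, 0, 0, 1, 1, 2, 2, 3, 3, 4, 4, 6]
step 3: w=[0.1363, 0.1363, 0.1363, 0.0903, 0.0903, 0.0674, 0.0674, 0.0674, 0.0674, 0.0674, 0.0674, 0.0059]  mean=-1.2183  Neff=10.0635  idx=[0, 0, 1, 1, 2, 3, 4, 4, 6, 7, 8, 9]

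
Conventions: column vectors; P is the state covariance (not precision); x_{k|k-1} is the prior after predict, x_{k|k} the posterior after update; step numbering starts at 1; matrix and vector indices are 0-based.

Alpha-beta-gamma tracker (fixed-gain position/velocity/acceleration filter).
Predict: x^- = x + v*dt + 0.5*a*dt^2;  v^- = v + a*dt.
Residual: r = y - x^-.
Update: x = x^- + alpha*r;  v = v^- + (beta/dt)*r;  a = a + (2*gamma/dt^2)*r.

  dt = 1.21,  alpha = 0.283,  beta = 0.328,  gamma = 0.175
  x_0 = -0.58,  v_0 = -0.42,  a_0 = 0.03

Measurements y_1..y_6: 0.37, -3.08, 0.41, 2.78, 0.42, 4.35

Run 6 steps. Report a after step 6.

a_post = 0.5277

step 1: x_pred=-1.0662  r=1.4362  x^+=-0.6598  v^+=0.0056  a^+=0.3733
step 2: x_pred=-0.3797  r=-2.7003  x^+=-1.1439  v^+=-0.2746  a^+=-0.2722
step 3: x_pred=-1.6754  r=2.0854  x^+=-1.0852  v^+=-0.0387  a^+=0.2263
step 4: x_pred=-0.9663  r=3.7463  x^+=0.0939  v^+=1.2507  a^+=1.1219
step 5: x_pred=2.4286  r=-2.0086  x^+=1.8601  v^+=2.0638  a^+=0.6418
step 6: x_pred=4.8271  r=-0.4771  x^+=4.6921  v^+=2.7110  a^+=0.5277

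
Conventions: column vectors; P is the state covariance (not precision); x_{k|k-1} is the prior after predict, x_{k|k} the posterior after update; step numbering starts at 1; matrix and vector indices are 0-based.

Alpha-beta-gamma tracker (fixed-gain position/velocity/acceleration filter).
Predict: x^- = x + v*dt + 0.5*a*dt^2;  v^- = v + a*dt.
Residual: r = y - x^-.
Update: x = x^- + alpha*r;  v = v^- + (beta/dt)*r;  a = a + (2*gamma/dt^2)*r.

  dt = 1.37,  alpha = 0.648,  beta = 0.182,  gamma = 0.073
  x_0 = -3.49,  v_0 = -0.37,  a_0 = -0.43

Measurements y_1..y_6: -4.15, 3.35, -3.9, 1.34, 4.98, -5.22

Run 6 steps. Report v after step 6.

v_post = 0.7798

step 1: x_pred=-4.4004  r=0.2504  x^+=-4.2382  v^+=-0.9258  a^+=-0.4105
step 2: x_pred=-5.8918  r=9.2418  x^+=0.0969  v^+=-0.2605  a^+=0.3084
step 3: x_pred=0.0294  r=-3.9294  x^+=-2.5169  v^+=-0.3600  a^+=0.0027
step 4: x_pred=-3.0075  r=4.3475  x^+=-0.1903  v^+=0.2213  a^+=0.3409
step 5: x_pred=0.4327  r=4.5473  x^+=3.3794  v^+=1.2924  a^+=0.6946
step 6: x_pred=5.8018  r=-11.0218  x^+=-1.3403  v^+=0.7798  a^+=-0.1627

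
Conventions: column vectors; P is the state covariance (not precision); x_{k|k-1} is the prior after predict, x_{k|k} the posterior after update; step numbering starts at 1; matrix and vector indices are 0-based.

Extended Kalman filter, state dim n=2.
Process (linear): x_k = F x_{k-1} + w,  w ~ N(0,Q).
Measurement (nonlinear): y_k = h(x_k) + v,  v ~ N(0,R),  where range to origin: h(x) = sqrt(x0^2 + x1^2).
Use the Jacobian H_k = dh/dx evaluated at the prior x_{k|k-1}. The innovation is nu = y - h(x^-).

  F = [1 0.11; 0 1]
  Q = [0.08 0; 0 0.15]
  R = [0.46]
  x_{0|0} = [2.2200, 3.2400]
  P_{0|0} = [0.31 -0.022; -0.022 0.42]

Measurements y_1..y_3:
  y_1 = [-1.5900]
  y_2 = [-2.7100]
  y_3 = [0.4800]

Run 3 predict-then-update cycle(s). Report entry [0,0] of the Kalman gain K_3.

K[0,0] = -0.2933

step 1: x^-=[2.5764, 3.2400]  P^-=[0.3902 0.0242; 0.0242 0.5700]  H_jac=[0.6224 0.7827]  S=[0.9839]  K=[0.2661; 0.4687]  nu=[-5.7295]  x^+=[1.0518, 0.5544]  P^+=[0.3206 -0.0985; -0.0985 0.3538]
step 2: x^-=[1.1128, 0.5544]  P^-=[0.3832 -0.0596; -0.0596 0.5038]  H_jac=[0.8951 0.4459]  S=[0.8196]  K=[0.3860; 0.2090]  nu=[-3.9532]  x^+=[-0.4133, -0.2720]  P^+=[0.2610 -0.1257; -0.1257 0.4680]
step 3: x^-=[-0.4432, -0.2720]  P^-=[0.3190 -0.0743; -0.0743 0.6180]  H_jac=[-0.8523 -0.5230]  S=[0.7946]  K=[-0.2933; -0.3271]  nu=[-0.0400]  x^+=[-0.4315, -0.2589]  P^+=[0.2507 -0.1505; -0.1505 0.5330]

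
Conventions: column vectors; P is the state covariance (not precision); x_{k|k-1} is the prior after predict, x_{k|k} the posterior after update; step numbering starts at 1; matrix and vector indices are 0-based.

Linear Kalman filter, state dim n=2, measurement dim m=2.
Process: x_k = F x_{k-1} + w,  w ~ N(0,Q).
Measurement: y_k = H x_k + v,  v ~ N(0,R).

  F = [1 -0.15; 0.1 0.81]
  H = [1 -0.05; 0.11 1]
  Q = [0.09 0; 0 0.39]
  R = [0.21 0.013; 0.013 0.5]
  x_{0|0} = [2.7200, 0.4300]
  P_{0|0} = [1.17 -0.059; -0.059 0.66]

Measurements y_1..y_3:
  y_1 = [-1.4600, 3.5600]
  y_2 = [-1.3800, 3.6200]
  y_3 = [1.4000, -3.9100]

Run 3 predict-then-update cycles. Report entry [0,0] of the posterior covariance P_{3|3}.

step 1: x^-=[2.6555, 0.6203]  P^-=[1.2926 -0.0101; -0.0101 0.8252]  S=[1.5056 0.1039; 0.1039 1.3386]  K=[0.8566 0.0322; -0.0770 0.6216]  nu=[-4.0845, 2.6476]  x^+=[-0.7580, 2.5805]  P^+=[0.1807 0.0074; 0.0074 0.3090]
step 2: x^-=[-1.1451, 2.0144]  P^-=[0.2754 -0.0136; -0.0136 0.5957]  S=[0.4883 -0.0000; -0.0000 1.0961]  K=[0.5655 0.0152; -0.0889 0.5421]  nu=[-0.1342, 1.7315]  x^+=[-1.1946, 2.9651]  P^+=[0.1190 0.0019; 0.0019 0.2697]
step 3: x^-=[-1.6394, 2.2823]  P^-=[0.2145 -0.0194; -0.0194 0.5685]  S=[0.4279 -0.0111; -0.0111 1.0668]  K=[0.5039 0.0092; -0.0980 0.5298]  nu=[3.1535, -6.0119]  x^+=[-0.1057, -1.2121]  P^+=[0.1059 -0.0005; -0.0005 0.2637]

P_post[0,0] = 0.1059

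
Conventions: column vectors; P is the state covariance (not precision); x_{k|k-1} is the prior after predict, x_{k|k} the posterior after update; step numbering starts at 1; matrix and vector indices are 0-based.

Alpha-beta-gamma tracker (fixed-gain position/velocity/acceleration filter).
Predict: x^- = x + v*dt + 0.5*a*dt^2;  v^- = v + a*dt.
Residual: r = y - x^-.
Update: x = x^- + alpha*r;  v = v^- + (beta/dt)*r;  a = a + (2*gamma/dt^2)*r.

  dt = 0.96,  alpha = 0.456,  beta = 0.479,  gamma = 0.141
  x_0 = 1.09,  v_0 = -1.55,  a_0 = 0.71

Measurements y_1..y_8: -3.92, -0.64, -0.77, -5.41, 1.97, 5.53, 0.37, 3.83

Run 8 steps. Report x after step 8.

x_post = 6.2325

step 1: x_pred=-0.0708  r=-3.8492  x^+=-1.8261  v^+=-2.7890  a^+=-0.4678
step 2: x_pred=-4.7190  r=4.0790  x^+=-2.8590  v^+=-1.2028  a^+=0.7803
step 3: x_pred=-3.6541  r=2.8841  x^+=-2.3390  v^+=0.9854  a^+=1.6628
step 4: x_pred=-0.6268  r=-4.7832  x^+=-2.8079  v^+=0.1951  a^+=0.1992
step 5: x_pred=-2.5289  r=4.4989  x^+=-0.4774  v^+=2.6311  a^+=1.5758
step 6: x_pred=2.7746  r=2.7554  x^+=4.0310  v^+=5.5187  a^+=2.4190
step 7: x_pred=10.4436  r=-10.0736  x^+=5.8501  v^+=2.8146  a^+=-0.6635
step 8: x_pred=8.2463  r=-4.4163  x^+=6.2325  v^+=-0.0259  a^+=-2.0148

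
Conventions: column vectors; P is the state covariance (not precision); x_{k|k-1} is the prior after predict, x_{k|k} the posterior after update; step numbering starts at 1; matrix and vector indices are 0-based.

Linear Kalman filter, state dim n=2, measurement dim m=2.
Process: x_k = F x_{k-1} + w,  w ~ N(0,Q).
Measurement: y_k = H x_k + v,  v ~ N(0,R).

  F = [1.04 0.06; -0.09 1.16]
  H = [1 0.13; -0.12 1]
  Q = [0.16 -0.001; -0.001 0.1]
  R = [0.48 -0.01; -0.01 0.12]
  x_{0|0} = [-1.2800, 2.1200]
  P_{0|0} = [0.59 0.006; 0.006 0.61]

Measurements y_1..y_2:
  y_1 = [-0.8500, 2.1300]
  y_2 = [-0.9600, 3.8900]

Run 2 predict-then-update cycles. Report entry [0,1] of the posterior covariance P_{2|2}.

P_post[0,1] = 0.0104

step 1: x^-=[-1.2040, 2.5744]  P^-=[0.8011 -0.0066; -0.0066 0.9243]  S=[1.2950 0.0076; 0.0076 1.0575]  K=[0.6185 -0.1015; 0.0826 0.8743]  nu=[0.0193, -0.5889]  x^+=[-1.1322, 2.0612]  P^+=[0.2957 0.0171; 0.0171 0.1061]
step 2: x^-=[-1.0539, 2.4928]  P^-=[0.4823 -0.0007; -0.0007 0.2416]  S=[0.9662 -0.0372; -0.0372 0.3688]  K=[0.4949 -0.1090; 0.0572 0.6613]  nu=[-0.2302, 1.2707]  x^+=[-1.3064, 3.3200]  P^+=[0.2373 0.0104; 0.0104 0.0800]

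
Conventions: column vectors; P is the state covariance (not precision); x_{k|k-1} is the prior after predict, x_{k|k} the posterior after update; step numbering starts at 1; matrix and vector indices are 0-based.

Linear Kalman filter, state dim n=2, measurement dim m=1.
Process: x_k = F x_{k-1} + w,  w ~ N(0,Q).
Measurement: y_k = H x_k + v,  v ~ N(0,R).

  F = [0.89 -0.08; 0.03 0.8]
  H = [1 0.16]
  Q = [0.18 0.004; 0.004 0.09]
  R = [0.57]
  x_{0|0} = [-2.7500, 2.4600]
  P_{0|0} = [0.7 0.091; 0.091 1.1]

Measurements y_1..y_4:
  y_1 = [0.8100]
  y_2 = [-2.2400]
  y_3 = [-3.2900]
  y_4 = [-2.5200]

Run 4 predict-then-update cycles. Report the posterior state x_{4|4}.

step 1: x^-=[-2.6443, 1.8855]  P^-=[0.7286 0.0169; 0.0169 0.7990]  S=[1.3244]  K=[0.5521; 0.1093]  nu=[3.1526]  x^+=[-0.9036, 2.2300]  P^+=[0.3248 -0.0630; -0.0630 0.7832]
step 2: x^-=[-0.9826, 1.7569]  P^-=[0.4513 -0.0822; -0.0822 0.5885]  S=[1.0100]  K=[0.4338; 0.0119]  nu=[-1.5385]  x^+=[-1.6500, 1.7386]  P^+=[0.2612 -0.0874; -0.0874 0.5884]
step 3: x^-=[-1.6076, 1.3414]  P^-=[0.4031 -0.0887; -0.0887 0.4626]  S=[0.9566]  K=[0.4066; -0.0153]  nu=[-1.8971]  x^+=[-2.3789, 1.3705]  P^+=[0.2450 -0.0827; -0.0827 0.4624]
step 4: x^-=[-2.2268, 1.0250]  P^-=[0.3888 -0.0777; -0.0777 0.3822]  S=[0.9437]  K=[0.3988; -0.0176]  nu=[-0.4572]  x^+=[-2.4092, 1.0331]  P^+=[0.2387 -0.0711; -0.0711 0.3819]

x_post = [-2.4092, 1.0331]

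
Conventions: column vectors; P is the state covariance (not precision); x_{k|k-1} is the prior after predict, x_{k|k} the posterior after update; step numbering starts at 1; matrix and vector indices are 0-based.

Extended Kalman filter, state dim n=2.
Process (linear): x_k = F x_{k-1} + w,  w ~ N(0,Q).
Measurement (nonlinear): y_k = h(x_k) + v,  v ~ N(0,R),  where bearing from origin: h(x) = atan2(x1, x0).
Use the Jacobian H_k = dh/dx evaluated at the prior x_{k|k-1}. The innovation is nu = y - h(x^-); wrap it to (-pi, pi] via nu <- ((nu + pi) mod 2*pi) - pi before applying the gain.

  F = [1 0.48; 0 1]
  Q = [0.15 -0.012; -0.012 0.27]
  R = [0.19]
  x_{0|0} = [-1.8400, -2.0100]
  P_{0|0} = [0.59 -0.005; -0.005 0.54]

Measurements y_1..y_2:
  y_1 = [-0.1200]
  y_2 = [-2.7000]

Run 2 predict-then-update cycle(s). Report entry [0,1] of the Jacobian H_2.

step 1: x^-=[-2.8048, -2.0100]  P^-=[0.8596 0.2422; 0.2422 0.8100]  H_jac=[0.1688 -0.2356]  S=[0.2402]  K=[0.3666; -0.6242]  nu=[2.3998]  x^+=[-1.9250, -3.5079]  P^+=[0.8273 0.2972; 0.2972 0.7164]
step 2: x^-=[-3.6088, -3.5079]  P^-=[1.4277 0.6290; 0.6290 0.9864]  H_jac=[0.1385 -0.1425]  S=[0.2126]  K=[0.5085; -0.2513]  nu=[-0.3296]  x^+=[-3.7764, -3.4251]  P^+=[1.3727 0.6562; 0.6562 0.9730]

H_jac[0,1] = -0.1425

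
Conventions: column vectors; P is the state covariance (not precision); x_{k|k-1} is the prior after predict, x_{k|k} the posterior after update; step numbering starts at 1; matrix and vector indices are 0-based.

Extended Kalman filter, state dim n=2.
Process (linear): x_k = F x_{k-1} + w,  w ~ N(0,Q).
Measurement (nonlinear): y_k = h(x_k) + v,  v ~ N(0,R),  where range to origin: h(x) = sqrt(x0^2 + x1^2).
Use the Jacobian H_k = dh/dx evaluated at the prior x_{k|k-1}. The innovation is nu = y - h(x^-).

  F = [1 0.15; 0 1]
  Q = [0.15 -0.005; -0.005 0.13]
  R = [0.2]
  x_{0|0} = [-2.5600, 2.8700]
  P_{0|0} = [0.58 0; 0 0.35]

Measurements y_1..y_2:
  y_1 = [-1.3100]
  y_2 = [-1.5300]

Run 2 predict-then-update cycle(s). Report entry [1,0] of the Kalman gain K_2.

step 1: x^-=[-2.1295, 2.8700]  P^-=[0.7379 0.0475; 0.0475 0.4800]  H_jac=[-0.5959 0.8031]  S=[0.7261]  K=[-0.5530; 0.4919]  nu=[-4.8837]  x^+=[0.5712, 0.4677]  P^+=[0.5158 0.2450; 0.2450 0.3043]
step 2: x^-=[0.6414, 0.4677]  P^-=[0.7462 0.2857; 0.2857 0.4343]  H_jac=[0.8080 0.5892]  S=[1.1099]  K=[0.6949; 0.4385]  nu=[-2.3238]  x^+=[-0.9733, -0.5513]  P^+=[0.2103 -0.0525; -0.0525 0.2209]

K[1,0] = 0.4385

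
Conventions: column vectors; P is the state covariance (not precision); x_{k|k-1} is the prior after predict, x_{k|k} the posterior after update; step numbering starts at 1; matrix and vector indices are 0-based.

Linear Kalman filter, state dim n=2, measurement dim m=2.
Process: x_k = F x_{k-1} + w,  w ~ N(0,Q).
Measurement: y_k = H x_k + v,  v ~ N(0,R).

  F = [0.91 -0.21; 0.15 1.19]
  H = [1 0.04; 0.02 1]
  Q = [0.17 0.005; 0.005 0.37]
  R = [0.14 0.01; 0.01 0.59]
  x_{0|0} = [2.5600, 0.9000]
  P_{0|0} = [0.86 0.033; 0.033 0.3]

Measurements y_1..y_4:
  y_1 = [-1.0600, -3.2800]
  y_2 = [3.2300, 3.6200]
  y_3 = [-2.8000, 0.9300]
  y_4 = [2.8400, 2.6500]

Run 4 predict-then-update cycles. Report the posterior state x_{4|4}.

x_post = [1.2422, 1.9335]

step 1: x^-=[2.1406, 1.4550]  P^-=[0.8828 0.0821; 0.0821 0.8260]  S=[1.0307 0.1429; 0.1429 1.4196]  K=[0.8620 -0.0165; 0.0313 0.5798]  nu=[-3.2588, -4.7778]  x^+=[-0.5897, -1.4175]  P^+=[0.1207 -0.0035; -0.0035 0.3425]
step 2: x^-=[-0.2390, -1.7753]  P^-=[0.2864 -0.0678; -0.0678 0.8565]  S=[0.4223 -0.0179; -0.0179 1.4439]  K=[0.6702 -0.0347; -0.0544 0.5916]  nu=[3.5400, 5.4000]  x^+=[1.9461, 1.2266]  P^+=[0.0941 -0.0157; -0.0157 0.3488]
step 3: x^-=[1.5134, 1.7516]  P^-=[0.2693 -0.0858; -0.0858 0.8604]  S=[0.4038 -0.0360; -0.0360 1.4471]  K=[0.6549 -0.0392; -0.0744 0.5916]  nu=[-4.3835, -0.8518]  x^+=[-1.3238, 1.5737]  P^+=[0.0920 -0.0184; -0.0184 0.3486]
step 4: x^-=[-1.5352, 1.6741]  P^-=[0.2686 -0.0890; -0.0890 0.8592]  S=[0.4029 -0.0393; -0.0393 1.4457]  K=[0.6540 -0.0400; -0.0779 0.5909]  nu=[4.3082, 1.0066]  x^+=[1.2422, 1.9335]  P^+=[0.0919 -0.0189; -0.0189 0.3483]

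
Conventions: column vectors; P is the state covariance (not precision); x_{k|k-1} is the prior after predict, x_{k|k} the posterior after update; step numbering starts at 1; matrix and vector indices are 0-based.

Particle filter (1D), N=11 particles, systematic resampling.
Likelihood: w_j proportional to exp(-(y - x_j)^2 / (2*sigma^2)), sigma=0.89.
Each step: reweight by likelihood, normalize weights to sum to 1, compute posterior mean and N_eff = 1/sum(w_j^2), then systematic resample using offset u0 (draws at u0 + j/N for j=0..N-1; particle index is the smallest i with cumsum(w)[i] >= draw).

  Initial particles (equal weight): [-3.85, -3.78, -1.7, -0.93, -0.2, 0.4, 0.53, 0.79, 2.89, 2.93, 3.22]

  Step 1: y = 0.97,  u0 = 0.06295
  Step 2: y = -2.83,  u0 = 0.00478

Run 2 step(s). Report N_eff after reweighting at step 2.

step 1: w=[0.0000, 0.0000, 0.0032, 0.0298, 0.1225, 0.2367, 0.2572, 0.2847, 0.0284, 0.0257, 0.0119]  mean=0.5938  Neff=4.5306  idx=[4, 4, 5, 5, 6, 6, 6, 7, 7, 7, 9]
step 2: w=[0.4053, 0.4053, 0.0440, 0.0440, 0.0256, 0.0256, 0.0256, 0.0082, 0.0082, 0.0082, 0.0000]  mean=-0.0668  Neff=2.9894  idx=[0, 0, 0, 0, 0, 1, 1, 1, 1, 2, 4]

N_eff = 2.9894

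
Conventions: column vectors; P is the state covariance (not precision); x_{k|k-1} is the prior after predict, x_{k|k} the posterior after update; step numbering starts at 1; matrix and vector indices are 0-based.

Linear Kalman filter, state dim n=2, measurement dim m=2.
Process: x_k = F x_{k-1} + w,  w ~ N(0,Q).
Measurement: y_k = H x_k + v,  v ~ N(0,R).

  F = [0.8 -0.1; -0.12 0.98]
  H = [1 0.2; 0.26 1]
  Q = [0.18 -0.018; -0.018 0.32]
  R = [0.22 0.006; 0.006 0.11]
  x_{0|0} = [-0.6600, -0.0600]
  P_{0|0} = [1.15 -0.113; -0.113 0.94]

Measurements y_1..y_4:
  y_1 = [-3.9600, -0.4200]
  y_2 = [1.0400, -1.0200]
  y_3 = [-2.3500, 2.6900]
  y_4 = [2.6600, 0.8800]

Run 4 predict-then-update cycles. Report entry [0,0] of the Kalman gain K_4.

K[0,0] = 0.5526

step 1: x^-=[-0.5220, 0.0204]  P^-=[0.9435 -0.3105; -0.3105 1.2659]  S=[1.0899 0.1779; 0.1779 1.2782]  K=[0.8360 -0.1673; -0.2086 0.9562]  nu=[-3.4421, -0.3047]  x^+=[-3.3485, 0.4471]  P^+=[0.1958 -0.0643; -0.0643 0.1206]
step 2: x^-=[-2.7235, 0.8400]  P^-=[0.3168 -0.0998; -0.0998 0.4538]  S=[0.5150 0.0741; 0.0741 0.5333]  K=[0.5929 -0.1151; -0.1357 0.8211]  nu=[3.5955, -1.1519]  x^+=[-0.4591, -0.5939]  P^+=[0.1388 -0.0452; -0.0452 0.1013]
step 3: x^-=[-0.3079, -0.5269]  P^-=[0.2771 -0.0772; -0.0772 0.4299]  S=[0.4834 0.0828; 0.0828 0.5185]  K=[0.5582 -0.0991; -0.1205 0.8097]  nu=[-1.9367, 3.2970]  x^+=[-1.7158, 2.3760]  P^+=[0.1305 -0.0415; -0.0415 0.0991]
step 4: x^-=[-1.6102, 2.5344]  P^-=[0.2712 -0.0733; -0.0733 0.4268]  S=[0.4789 0.0848; 0.0848 0.5171]  K=[0.5526 -0.0960; -0.1178 0.8080]  nu=[3.7634, -1.2357]  x^+=[0.5879, 1.0927]  P^+=[0.1292 -0.0408; -0.0408 0.0988]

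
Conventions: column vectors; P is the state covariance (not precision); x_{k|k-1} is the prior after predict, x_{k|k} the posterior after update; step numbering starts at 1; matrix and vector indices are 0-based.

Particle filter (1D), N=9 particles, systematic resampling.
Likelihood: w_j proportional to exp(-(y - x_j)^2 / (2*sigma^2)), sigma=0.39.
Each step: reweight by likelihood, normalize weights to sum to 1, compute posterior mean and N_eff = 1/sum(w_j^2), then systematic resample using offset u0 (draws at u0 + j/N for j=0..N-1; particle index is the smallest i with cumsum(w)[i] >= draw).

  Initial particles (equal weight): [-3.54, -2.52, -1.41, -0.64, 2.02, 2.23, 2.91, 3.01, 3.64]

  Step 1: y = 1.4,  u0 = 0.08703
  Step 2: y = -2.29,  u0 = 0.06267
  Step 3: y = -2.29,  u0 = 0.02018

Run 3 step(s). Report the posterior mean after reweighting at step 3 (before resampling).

post_mean = 2.0200

step 1: w=[0.0000, 0.0000, 0.0000, 0.0000, 0.7298, 0.2682, 0.0014, 0.0005, 0.0000]  mean=2.0781  Neff=1.6540  idx=[4, 4, 4, 4, 4, 4, 5, 5, 5]
step 2: w=[0.1665, 0.1665, 0.1665, 0.1665, 0.1665, 0.1665, 0.0004, 0.0004, 0.0004]  mean=2.0202  Neff=6.0135  idx=[0, 1, 1, 2, 3, 3, 4, 5, 5]
step 3: w=[0.1111, 0.1111, 0.1111, 0.1111, 0.1111, 0.1111, 0.1111, 0.1111, 0.1111]  mean=2.0200  Neff=9.0000  idx=[0, 1, 2, 3, 4, 5, 6, 7, 8]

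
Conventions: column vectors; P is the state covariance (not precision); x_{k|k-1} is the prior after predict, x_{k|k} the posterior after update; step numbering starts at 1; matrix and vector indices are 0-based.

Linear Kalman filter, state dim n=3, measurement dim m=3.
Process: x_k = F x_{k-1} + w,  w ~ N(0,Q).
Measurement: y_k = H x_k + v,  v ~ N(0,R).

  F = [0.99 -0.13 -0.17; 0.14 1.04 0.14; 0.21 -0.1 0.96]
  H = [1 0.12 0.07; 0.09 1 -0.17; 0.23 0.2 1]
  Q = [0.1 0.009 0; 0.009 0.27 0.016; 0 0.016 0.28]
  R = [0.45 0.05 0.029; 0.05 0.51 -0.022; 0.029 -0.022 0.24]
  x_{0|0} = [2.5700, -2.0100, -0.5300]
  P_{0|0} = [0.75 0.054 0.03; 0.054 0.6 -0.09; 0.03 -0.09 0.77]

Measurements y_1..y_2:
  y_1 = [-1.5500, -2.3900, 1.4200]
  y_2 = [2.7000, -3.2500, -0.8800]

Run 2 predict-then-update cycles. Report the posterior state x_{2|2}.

step 1: x^-=[2.8957, -1.8048, 0.2319]  P^-=[0.8395 0.0891 0.0684; 0.0891 0.9394 0.0065; 0.0684 0.0065 1.0558]  S=[1.3393 0.3049 0.4092; 0.3049 1.4985 0.0356; 0.4092 0.0356 1.4201]  K=[0.6410 -0.0286 0.0127; -0.0385 0.6359 0.1464; -0.1100 -0.1077 0.7899]  nu=[-4.2454, -0.8064, 0.8830]  x^+=[0.2086, -2.0249, 1.4831]  P^+=[0.2923 -0.0162 -0.0417; -0.0162 0.3140 -0.0390; -0.0417 -0.0390 0.2062]
step 2: x^-=[0.2176, -1.8691, 1.6701]  P^-=[0.4142 -0.0114 -0.0007; -0.0114 0.6017 -0.0289; -0.0007 -0.0289 0.4774]  S=[0.8719 0.1409 0.1649; 0.1409 1.1366 -0.0051; 0.1649 -0.0051 0.7504]  K=[0.4758 -0.0361 0.0181; -0.0446 0.5389 0.1318; -0.0746 -0.0848 0.6441]  nu=[2.5898, -1.1166, -2.2263]  x^+=[1.4498, -2.8798, 0.1377]  P^+=[0.2170 -0.0192 -0.0271; -0.0192 0.2663 -0.0304; -0.0271 -0.0304 0.1666]

x_post = [1.4498, -2.8798, 0.1377]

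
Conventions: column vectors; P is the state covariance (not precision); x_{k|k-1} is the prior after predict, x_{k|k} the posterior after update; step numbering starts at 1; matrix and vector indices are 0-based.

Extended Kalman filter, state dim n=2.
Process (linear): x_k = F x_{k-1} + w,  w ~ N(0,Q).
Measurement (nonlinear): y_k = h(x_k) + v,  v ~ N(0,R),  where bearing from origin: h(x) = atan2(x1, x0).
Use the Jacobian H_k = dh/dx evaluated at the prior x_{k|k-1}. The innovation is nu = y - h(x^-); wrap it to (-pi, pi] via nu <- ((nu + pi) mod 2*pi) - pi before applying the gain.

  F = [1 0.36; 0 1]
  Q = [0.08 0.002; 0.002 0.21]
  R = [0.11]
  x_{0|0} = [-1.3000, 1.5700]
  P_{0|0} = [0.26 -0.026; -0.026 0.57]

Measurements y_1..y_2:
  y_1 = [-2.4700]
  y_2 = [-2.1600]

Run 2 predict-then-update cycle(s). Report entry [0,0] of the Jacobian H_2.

step 1: x^-=[-0.7348, 1.5700]  P^-=[0.3952 0.1812; 0.1812 0.7800]  H_jac=[-0.5225 -0.2445]  S=[0.3108]  K=[-0.8068; -0.9183]  nu=[1.8046]  x^+=[-2.1908, -0.0871]  P^+=[0.1928 -0.0491; -0.0491 0.5179]
step 2: x^-=[-2.2222, -0.0871]  P^-=[0.3046 0.1394; 0.1394 0.7279]  H_jac=[0.0176 -0.4493]  S=[0.2548]  K=[-0.2247; -1.2738]  nu=[0.9424]  x^+=[-2.4339, -1.2875]  P^+=[0.2917 0.0664; 0.0664 0.3144]

H_jac[0,0] = 0.0176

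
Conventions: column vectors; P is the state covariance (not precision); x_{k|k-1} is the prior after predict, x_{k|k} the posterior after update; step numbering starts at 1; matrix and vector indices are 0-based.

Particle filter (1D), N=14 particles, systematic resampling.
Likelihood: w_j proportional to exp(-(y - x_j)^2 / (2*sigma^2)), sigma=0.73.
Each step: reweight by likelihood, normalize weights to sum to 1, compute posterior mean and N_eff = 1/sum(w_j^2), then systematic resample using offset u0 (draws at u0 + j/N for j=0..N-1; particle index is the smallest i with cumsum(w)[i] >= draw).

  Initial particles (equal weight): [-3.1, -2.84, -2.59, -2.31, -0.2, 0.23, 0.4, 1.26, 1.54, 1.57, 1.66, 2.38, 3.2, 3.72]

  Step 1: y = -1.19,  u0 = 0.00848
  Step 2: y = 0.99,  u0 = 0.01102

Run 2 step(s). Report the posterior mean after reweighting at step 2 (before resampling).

step 1: w=[0.0266, 0.0634, 0.1297, 0.2514, 0.3252, 0.1230, 0.0761, 0.0029, 0.0007, 0.0006, 0.0004, 0.0000, 0.0000, 0.0000]  mean=-1.1788  Neff=4.7306  idx=[0, 1, 2, 3, 3, 3, 3, 4, 4, 4, 4, 4, 5, 6]
step 2: w=[0.0000, 0.0000, 0.0000, 0.0000, 0.0000, 0.0000, 0.0000, 0.1008, 0.1008, 0.1008, 0.1008, 0.1008, 0.2214, 0.2746]  mean=0.0598  Neff=5.7078  idx=[7, 7, 8, 9, 9, 10, 11, 12, 12, 12, 12, 13, 13, 13]

post_mean = 0.0598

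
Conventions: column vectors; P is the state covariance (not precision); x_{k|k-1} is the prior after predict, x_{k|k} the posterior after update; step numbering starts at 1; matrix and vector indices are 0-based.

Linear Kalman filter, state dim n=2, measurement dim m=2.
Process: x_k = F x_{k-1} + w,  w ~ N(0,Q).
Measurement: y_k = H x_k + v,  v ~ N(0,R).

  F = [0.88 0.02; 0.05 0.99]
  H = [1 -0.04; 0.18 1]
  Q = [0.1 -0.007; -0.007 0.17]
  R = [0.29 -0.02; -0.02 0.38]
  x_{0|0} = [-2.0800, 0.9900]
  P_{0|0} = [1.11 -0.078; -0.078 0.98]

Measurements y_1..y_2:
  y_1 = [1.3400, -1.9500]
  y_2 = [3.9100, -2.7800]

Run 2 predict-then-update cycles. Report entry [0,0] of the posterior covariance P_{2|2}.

step 1: x^-=[-1.8106, 0.8761]  P^-=[0.9572 -0.0068; -0.0068 1.1256]  S=[1.2496 0.1005; 0.1005 1.5341]  K=[0.7616 0.0580; -0.1010 0.7395]  nu=[3.1856, -2.5002]  x^+=[0.4706, -1.2944]  P^+=[0.2184 -0.0325; -0.0325 0.2889]
step 2: x^-=[0.3883, -1.2579]  P^-=[0.2681 -0.0200; -0.0200 0.4505]  S=[0.5604 -0.0096; -0.0096 0.8319]  K=[0.4805 0.0395; -0.0587 0.5364]  nu=[3.4714, -1.5919]  x^+=[1.9934, -2.3156]  P^+=[0.1378 -0.0194; -0.0194 0.2085]

P_post[0,0] = 0.1378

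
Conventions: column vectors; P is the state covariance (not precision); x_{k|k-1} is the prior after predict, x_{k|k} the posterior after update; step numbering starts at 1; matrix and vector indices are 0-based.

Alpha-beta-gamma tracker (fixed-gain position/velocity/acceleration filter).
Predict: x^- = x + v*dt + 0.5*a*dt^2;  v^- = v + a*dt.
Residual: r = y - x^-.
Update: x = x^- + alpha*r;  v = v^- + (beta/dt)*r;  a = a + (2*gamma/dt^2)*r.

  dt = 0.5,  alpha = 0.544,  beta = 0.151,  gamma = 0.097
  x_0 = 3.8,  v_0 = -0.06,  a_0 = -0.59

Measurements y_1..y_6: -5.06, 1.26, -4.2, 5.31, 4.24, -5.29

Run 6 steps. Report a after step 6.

a_post = 5.5797

step 1: x_pred=3.6963  r=-8.7562  x^+=-1.0671  v^+=-2.9994  a^+=-7.3849
step 2: x_pred=-3.4899  r=4.7499  x^+=-0.9060  v^+=-5.2573  a^+=-3.6989
step 3: x_pred=-3.9970  r=-0.2030  x^+=-4.1074  v^+=-7.1681  a^+=-3.8564
step 4: x_pred=-8.1735  r=13.4835  x^+=-0.8385  v^+=-5.0243  a^+=6.6068
step 5: x_pred=-2.5248  r=6.7648  x^+=1.1553  v^+=0.3221  a^+=11.8563
step 6: x_pred=2.7983  r=-8.0883  x^+=-1.6017  v^+=3.8075  a^+=5.5797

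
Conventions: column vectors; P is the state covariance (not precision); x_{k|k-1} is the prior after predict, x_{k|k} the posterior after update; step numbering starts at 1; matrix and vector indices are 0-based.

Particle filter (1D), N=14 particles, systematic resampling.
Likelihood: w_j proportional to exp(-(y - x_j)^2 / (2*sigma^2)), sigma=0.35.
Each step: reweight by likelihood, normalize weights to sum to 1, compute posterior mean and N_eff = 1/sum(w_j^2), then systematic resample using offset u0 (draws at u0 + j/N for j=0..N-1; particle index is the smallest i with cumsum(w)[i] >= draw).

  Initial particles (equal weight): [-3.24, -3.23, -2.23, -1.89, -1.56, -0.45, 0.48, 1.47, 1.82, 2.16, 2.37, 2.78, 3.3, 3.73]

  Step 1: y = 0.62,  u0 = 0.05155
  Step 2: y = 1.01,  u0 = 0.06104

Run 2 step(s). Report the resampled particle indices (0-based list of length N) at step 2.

resampled_idx = [0, 1, 2, 3, 4, 5, 7, 8, 9, 10, 11, 12, 13, 13]

step 1: w=[0.0000, 0.0000, 0.0000, 0.0000, 0.0000, 0.0095, 0.9346, 0.0530, 0.0028, 0.0001, 0.0000, 0.0000, 0.0000, 0.0000]  mean=0.5276  Neff=1.1411  idx=[6, 6, 6, 6, 6, 6, 6, 6, 6, 6, 6, 6, 6, 7]
step 2: w=[0.0698, 0.0698, 0.0698, 0.0698, 0.0698, 0.0698, 0.0698, 0.0698, 0.0698, 0.0698, 0.0698, 0.0698, 0.0698, 0.0926]  mean=0.5717  Neff=13.9059  idx=[0, 1, 2, 3, 4, 5, 7, 8, 9, 10, 11, 12, 13, 13]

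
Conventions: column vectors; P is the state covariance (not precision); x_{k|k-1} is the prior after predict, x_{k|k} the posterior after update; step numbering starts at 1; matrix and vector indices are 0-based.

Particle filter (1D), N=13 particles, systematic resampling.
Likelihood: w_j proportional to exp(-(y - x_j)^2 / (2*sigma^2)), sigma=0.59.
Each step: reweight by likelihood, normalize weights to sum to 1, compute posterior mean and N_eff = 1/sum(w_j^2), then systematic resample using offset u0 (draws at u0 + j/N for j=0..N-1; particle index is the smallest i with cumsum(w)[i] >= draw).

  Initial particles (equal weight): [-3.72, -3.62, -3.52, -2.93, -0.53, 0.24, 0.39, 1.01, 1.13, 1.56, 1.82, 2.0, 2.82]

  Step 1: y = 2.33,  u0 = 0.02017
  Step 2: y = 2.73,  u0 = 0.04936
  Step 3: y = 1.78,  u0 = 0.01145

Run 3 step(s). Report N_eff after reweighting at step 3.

N_eff = 8.9795

step 1: w=[0.0000, 0.0000, 0.0000, 0.0000, 0.0000, 0.0007, 0.0016, 0.0283, 0.0437, 0.1475, 0.2379, 0.2956, 0.2448]  mean=2.0234  Neff=4.3787  idx=[7, 9, 9, 10, 10, 10, 11, 11, 11, 11, 12, 12, 12]
step 2: w=[0.0024, 0.0232, 0.0232, 0.0505, 0.0505, 0.0505, 0.0771, 0.0771, 0.0771, 0.0771, 0.1638, 0.1638, 0.1638]  mean=2.3530  Neff=8.8483  idx=[3, 4, 6, 7, 8, 9, 10, 10, 10, 11, 11, 12, 12]
step 3: w=[0.1384, 0.1384, 0.1294, 0.1294, 0.1294, 0.1294, 0.0293, 0.0293, 0.0293, 0.0293, 0.0293, 0.0293, 0.0293]  mean=2.1186  Neff=8.9795  idx=[0, 0, 1, 1, 2, 2, 3, 4, 4, 5, 5, 8, 10]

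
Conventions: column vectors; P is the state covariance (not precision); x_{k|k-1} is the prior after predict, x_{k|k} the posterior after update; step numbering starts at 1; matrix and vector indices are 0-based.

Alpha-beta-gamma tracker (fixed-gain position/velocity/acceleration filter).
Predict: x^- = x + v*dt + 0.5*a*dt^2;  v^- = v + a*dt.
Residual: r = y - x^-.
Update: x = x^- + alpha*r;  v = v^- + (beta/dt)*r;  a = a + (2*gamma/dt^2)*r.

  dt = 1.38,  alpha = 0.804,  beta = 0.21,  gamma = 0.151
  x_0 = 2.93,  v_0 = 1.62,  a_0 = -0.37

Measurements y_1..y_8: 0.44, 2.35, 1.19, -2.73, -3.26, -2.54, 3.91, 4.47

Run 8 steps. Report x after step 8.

x_post = 4.4801

step 1: x_pred=4.8133  r=-4.3733  x^+=1.2972  v^+=0.4439  a^+=-1.0635
step 2: x_pred=0.8971  r=1.4529  x^+=2.0652  v^+=-0.8027  a^+=-0.8331
step 3: x_pred=0.1643  r=1.0257  x^+=0.9890  v^+=-1.7963  a^+=-0.6705
step 4: x_pred=-2.1283  r=-0.6017  x^+=-2.6121  v^+=-2.8130  a^+=-0.7659
step 5: x_pred=-7.2233  r=3.9633  x^+=-4.0368  v^+=-3.2668  a^+=-0.1374
step 6: x_pred=-8.6758  r=6.1358  x^+=-3.7426  v^+=-2.5227  a^+=0.8357
step 7: x_pred=-6.4282  r=10.3382  x^+=1.8837  v^+=0.2037  a^+=2.4751
step 8: x_pred=4.5216  r=-0.0516  x^+=4.4801  v^+=3.6115  a^+=2.4669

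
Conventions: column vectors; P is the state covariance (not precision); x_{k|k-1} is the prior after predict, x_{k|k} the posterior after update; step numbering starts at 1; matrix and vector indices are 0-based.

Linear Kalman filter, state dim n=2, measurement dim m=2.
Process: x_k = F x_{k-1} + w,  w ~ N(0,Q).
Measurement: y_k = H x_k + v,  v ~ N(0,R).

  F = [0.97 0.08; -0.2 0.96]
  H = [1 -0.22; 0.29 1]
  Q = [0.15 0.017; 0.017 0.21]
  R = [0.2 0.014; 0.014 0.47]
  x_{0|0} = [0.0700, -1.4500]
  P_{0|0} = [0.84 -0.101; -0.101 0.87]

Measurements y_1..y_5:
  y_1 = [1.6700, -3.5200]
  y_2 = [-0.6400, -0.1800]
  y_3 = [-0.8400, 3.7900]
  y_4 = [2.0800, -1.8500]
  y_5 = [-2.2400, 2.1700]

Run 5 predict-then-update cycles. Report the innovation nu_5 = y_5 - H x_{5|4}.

step 1: x^-=[-0.0481, -1.4060]  P^-=[0.9302 -0.1716; -0.1716 1.0842]  S=[1.2582 -0.1154; -0.1154 1.5329]  K=[0.7806 0.1228; -0.2659 0.6548]  nu=[1.4088, -2.1001]  x^+=[0.7937, -3.1557]  P^+=[0.1626 0.0215; 0.0215 0.2978]
step 2: x^-=[0.5174, -3.1882]  P^-=[0.3082 0.0280; 0.0280 0.4827]  S=[0.5192 0.0234; 0.0234 0.9949]  K=[0.5770 0.1044; -0.1730 0.4974]  nu=[-1.8588, 2.8582]  x^+=[-0.2567, -1.4449]  P^+=[0.1217 0.0219; 0.0219 0.2250]
step 3: x^-=[-0.3646, -1.3358]  P^-=[0.2693 0.0307; 0.0307 0.4139]  S=[0.4758 0.0298; 0.0298 0.9243]  K=[0.5455 0.1001; -0.1558 0.4624]  nu=[-0.7693, 5.2315]  x^+=[-0.2604, 1.2031]  P^+=[0.1152 0.0213; 0.0213 0.2090]
step 4: x^-=[-0.1564, 1.2070]  P^-=[0.2630 0.0302; 0.0302 0.3990]  S=[0.4691 0.0308; 0.0308 0.9086]  K=[0.5401 0.0989; -0.1526 0.4539]  nu=[2.5019, -3.0117]  x^+=[0.8971, -0.5417]  P^+=[0.1140 0.0210; 0.0210 0.2051]
step 5: x^-=[0.8269, -0.6995]  P^-=[0.2618 0.0298; 0.0298 0.3956]  S=[0.4679 0.0308; 0.0308 0.9049]  K=[0.5391 0.0985; -0.1520 0.4519]  nu=[-3.2208, 2.6297]  x^+=[-0.6505, 0.9785]  P^+=[0.1138 0.0208; 0.0208 0.2042]

innov = [-3.2208, 2.6297]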